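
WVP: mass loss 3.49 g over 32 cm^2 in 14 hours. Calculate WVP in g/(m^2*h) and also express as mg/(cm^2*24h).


WVP = 3.49 / (32 x 14) x 10000 = 77.90 g/(m^2*h)
Mass loss in mg = 3.49 x 1000 = 3490 mg
Per cm^2 per 24h in mg: 3490 x 24 / (32 x 14) = 83760 / 448 = 186.96 mg/(cm^2*24h)


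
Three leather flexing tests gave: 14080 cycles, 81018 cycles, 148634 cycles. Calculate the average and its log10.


Average = (14080 + 81018 + 148634) / 3 = 81244 cycles
log10(81244) = 4.91


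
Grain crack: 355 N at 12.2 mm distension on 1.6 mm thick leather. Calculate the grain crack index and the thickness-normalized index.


Crack index = 355 / 12.2 = 29.1 N/mm
Normalized = 29.1 / 1.6 = 18.2 N/mm per mm


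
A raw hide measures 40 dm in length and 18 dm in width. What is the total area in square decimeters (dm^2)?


720 dm^2

Area = length x width
Area = 40 x 18 = 720 dm^2


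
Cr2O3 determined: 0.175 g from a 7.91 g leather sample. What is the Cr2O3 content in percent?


Cr2O3% = 0.175 / 7.91 x 100
Cr2O3% = 2.21%


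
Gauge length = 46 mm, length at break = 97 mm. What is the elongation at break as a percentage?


Extension = 97 - 46 = 51 mm
Elongation = 51 / 46 x 100 = 110.9%


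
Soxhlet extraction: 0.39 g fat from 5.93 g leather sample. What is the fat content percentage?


Fat content = 0.39 / 5.93 x 100
Fat = 6.6%


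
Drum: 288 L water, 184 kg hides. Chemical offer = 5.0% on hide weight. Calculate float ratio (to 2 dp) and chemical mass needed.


Float ratio = 288 / 184 = 1.57
Chemical = 184 x 5.0 / 100 = 9.2 kg


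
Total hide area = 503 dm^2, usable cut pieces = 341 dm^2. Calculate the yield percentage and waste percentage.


Yield = 341 / 503 x 100 = 67.8%
Waste = 503 - 341 = 162 dm^2
Waste% = 100 - 67.8 = 32.2%


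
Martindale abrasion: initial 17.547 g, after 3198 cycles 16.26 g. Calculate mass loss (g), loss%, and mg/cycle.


Loss = 17.547 - 16.26 = 1.287 g
Loss% = 1.287 / 17.547 x 100 = 7.33%
Rate = 1.287 / 3198 x 1000 = 0.402 mg/cycle


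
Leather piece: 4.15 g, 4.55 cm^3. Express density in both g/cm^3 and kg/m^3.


0.912 g/cm^3
912 kg/m^3


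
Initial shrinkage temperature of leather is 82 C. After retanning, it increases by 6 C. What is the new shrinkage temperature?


88 C

New Ts = 82 + 6 = 88 C


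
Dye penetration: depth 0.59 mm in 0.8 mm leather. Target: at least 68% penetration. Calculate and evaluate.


Penetration = 0.59 / 0.8 x 100 = 73.8%
Target: 68%
Meets target: Yes


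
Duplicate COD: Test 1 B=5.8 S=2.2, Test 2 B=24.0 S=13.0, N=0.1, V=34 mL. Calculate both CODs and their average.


COD1 = (5.8 - 2.2) x 0.1 x 8000 / 34 = 84.7 mg/L
COD2 = (24.0 - 13.0) x 0.1 x 8000 / 34 = 258.8 mg/L
Average = (84.7 + 258.8) / 2 = 171.8 mg/L


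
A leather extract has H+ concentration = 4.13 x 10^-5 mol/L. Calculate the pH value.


pH = 4.38

pH = -log10[H+]
pH = -log10(4.13 x 10^-5) = 4.38


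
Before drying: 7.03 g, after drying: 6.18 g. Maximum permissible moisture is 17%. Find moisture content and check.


Moisture content = 12.1%
Acceptable: Yes

MC = (7.03 - 6.18) / 7.03 x 100 = 12.1%
Maximum: 17%
Acceptable: Yes


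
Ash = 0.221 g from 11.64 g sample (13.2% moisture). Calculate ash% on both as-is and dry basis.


As-is ash = 1.90%
Dry-basis ash = 2.19%

As-is ash% = 0.221 / 11.64 x 100 = 1.90%
Dry mass = 11.64 x (100 - 13.2) / 100 = 10.10352 g
Dry-basis ash% = 0.221 / 10.10352 x 100 = 2.19%


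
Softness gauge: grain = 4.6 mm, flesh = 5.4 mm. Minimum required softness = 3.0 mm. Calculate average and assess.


Average = (4.6 + 5.4) / 2 = 5.00 mm
Minimum = 3.0 mm
Meets requirement: Yes


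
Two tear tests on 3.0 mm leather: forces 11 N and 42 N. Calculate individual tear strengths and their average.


Tear 1 = 3.7 N/mm
Tear 2 = 14.0 N/mm
Average = 8.9 N/mm


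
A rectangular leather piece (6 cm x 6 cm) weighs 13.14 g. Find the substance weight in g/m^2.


3650.0 g/m^2

Area = 6 x 6 = 36 cm^2
SW = 13.14 / 36 x 10000 = 3650.0 g/m^2


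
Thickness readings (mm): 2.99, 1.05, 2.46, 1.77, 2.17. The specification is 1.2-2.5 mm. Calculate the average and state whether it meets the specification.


Average = 2.09 mm
Within specification: Yes

Sum = 10.44
Average = 10.44 / 5 = 2.09 mm
Specification range: 1.2 to 2.5 mm
Within spec: Yes


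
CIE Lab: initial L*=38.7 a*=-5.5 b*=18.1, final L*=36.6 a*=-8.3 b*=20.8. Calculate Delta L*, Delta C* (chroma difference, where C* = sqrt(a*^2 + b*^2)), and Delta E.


Delta L* = 36.6 - 38.7 = -2.1
C1* = sqrt((-5.5)^2 + (18.1)^2) = 18.917
C2* = sqrt((-8.3)^2 + (20.8)^2) = 22.395
Delta C* = 22.395 - 18.917 = 3.48
Delta E = sqrt((-2.1)^2 + (-2.8)^2 + (2.7)^2) = 4.42


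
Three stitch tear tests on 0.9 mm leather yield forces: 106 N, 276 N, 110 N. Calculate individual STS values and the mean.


STS1 = 117.8 N/mm
STS2 = 306.7 N/mm
STS3 = 122.2 N/mm
Mean = 182.2 N/mm


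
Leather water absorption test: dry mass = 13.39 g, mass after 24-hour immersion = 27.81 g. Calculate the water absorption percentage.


Water absorbed = 27.81 - 13.39 = 14.42 g
WA% = 14.42 / 13.39 x 100 = 107.7%


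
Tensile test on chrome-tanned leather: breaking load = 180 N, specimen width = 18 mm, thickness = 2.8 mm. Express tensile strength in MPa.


Cross-section = 18 x 2.8 = 50.4 mm^2
TS = 180 / 50.4 = 3.57 MPa
(1 N/mm^2 = 1 MPa)


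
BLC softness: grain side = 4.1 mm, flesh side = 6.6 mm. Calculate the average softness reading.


5.35 mm


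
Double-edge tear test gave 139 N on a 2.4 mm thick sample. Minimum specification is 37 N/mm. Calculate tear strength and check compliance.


Tear strength = 57.9 N/mm
Compliant: Yes

Tear strength = 139 / 2.4 = 57.9 N/mm
Required minimum = 37 N/mm
Compliant: Yes


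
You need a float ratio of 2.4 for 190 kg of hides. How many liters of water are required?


Water = hide weight x target ratio
Water = 190 x 2.4 = 456.0 L


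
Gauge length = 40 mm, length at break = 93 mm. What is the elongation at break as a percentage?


Extension = 93 - 40 = 53 mm
Elongation = 53 / 40 x 100 = 132.5%


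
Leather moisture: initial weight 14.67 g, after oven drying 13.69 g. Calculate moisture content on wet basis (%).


6.7%


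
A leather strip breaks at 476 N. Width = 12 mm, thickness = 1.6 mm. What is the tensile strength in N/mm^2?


24.79 N/mm^2


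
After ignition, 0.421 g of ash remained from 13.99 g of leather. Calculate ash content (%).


3.01%


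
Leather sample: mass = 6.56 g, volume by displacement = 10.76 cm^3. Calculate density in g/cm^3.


0.610 g/cm^3

Density = mass / volume
Density = 6.56 / 10.76 = 0.610 g/cm^3


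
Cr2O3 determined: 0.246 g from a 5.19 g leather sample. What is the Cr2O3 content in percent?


4.74%

Cr2O3% = 0.246 / 5.19 x 100
Cr2O3% = 4.74%


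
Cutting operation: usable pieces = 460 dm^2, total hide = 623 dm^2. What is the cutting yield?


73.8%


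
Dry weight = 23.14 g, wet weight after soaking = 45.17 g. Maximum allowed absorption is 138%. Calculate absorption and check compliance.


Absorption = 95.2%
Compliant: Yes

WA = (45.17 - 23.14) / 23.14 x 100 = 95.2%
Maximum allowed: 138%
Compliant: Yes


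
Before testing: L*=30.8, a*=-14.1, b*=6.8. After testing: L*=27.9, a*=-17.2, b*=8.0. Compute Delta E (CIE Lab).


dL = 27.9 - 30.8 = -2.9
da = -17.2 - (-14.1) = -3.1
db = 8.0 - 6.8 = 1.2
dE = sqrt((-2.9)^2 + (-3.1)^2 + (1.2)^2) = 4.41


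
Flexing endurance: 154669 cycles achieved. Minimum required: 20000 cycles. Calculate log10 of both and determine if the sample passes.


Achieved: log10 = 5.19
Required: log10 = 4.30
Passes: Yes

log10(154669) = 5.19
log10(20000) = 4.30
Passes: Yes


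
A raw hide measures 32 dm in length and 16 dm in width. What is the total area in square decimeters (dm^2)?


512 dm^2


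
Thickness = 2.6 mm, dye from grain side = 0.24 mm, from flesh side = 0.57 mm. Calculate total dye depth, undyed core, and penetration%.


Total dyed = 0.24 + 0.57 = 0.81 mm
Undyed core = 2.6 - 0.81 = 1.79 mm
Penetration = 0.81 / 2.6 x 100 = 31.2%


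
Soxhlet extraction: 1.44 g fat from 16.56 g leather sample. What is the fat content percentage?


8.7%

Fat content = 1.44 / 16.56 x 100
Fat = 8.7%


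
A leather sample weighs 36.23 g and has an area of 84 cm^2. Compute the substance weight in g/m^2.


Substance weight = mass / area x 10000
SW = 36.23 / 84 x 10000
SW = 4313.1 g/m^2


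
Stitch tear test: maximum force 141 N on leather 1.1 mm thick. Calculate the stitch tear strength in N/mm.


128.2 N/mm

Stitch tear strength = force / thickness
STS = 141 / 1.1 = 128.2 N/mm


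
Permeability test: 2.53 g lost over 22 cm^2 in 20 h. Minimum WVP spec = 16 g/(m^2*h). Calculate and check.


WVP = 57.50 g/(m^2*h)
Meets specification: Yes


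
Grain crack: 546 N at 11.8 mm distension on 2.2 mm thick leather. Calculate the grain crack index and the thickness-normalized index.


Crack index = 46.3 N/mm
Normalized index = 21.0 N/mm per mm

Crack index = 546 / 11.8 = 46.3 N/mm
Normalized = 46.3 / 2.2 = 21.0 N/mm per mm


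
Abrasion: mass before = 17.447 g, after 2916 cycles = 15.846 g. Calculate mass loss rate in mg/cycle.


0.549 mg/cycle


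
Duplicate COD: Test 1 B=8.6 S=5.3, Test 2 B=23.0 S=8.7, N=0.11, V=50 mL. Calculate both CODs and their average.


COD1 = 58.1 mg/L
COD2 = 251.7 mg/L
Average = 154.9 mg/L


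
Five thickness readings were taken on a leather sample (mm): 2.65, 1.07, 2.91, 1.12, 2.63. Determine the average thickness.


2.08 mm

Sum = 2.65 + 1.07 + 2.91 + 1.12 + 2.63 = 10.38
Average = 10.38 / 5 = 2.08 mm


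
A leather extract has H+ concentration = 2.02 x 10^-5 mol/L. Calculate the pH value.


pH = -log10[H+]
pH = -log10(2.02 x 10^-5) = 4.69


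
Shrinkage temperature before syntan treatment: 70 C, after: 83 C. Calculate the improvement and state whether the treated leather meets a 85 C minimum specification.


Improvement = 13 C
Meets 85 C spec: No

Improvement = 83 - 70 = 13 C
Spec check: 83 C >= 85 C? No


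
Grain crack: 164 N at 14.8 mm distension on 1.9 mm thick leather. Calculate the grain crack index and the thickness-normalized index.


Crack index = 11.1 N/mm
Normalized index = 5.8 N/mm per mm

Crack index = 164 / 14.8 = 11.1 N/mm
Normalized = 11.1 / 1.9 = 5.8 N/mm per mm


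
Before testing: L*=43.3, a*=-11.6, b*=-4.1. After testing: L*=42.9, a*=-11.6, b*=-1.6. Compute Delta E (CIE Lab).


Delta E = 2.53


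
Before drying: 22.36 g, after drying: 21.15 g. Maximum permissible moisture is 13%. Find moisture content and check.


MC = (22.36 - 21.15) / 22.36 x 100 = 5.4%
Maximum: 13%
Acceptable: Yes


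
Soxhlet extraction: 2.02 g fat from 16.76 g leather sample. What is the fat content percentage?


Fat content = 2.02 / 16.76 x 100
Fat = 12.1%


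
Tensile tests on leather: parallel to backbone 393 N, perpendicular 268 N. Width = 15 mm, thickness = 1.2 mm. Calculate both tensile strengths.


Parallel = 21.83 N/mm^2
Perpendicular = 14.89 N/mm^2

Area = 15 x 1.2 = 18.0 mm^2
TS (parallel) = 393 / 18.0 = 21.83 N/mm^2
TS (perpendicular) = 268 / 18.0 = 14.89 N/mm^2


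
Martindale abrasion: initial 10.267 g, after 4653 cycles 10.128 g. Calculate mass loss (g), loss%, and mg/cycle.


Mass loss = 0.139 g
Loss = 1.35%
Rate = 0.030 mg/cycle

Loss = 10.267 - 10.128 = 0.139 g
Loss% = 0.139 / 10.267 x 100 = 1.35%
Rate = 0.139 / 4653 x 1000 = 0.030 mg/cycle


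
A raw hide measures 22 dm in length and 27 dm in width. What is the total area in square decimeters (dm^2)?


Area = length x width
Area = 22 x 27 = 594 dm^2


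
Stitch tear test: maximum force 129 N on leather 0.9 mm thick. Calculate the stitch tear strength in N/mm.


143.3 N/mm

Stitch tear strength = force / thickness
STS = 129 / 0.9 = 143.3 N/mm


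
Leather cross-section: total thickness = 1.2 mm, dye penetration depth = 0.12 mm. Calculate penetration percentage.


10.0%

Penetration% = 0.12 / 1.2 x 100
Penetration = 10.0%


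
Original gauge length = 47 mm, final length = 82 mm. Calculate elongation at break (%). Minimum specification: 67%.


Elongation = 74.5%
Meets spec: Yes

Extension = 82 - 47 = 35 mm
Elongation = 35 / 47 x 100 = 74.5%
Minimum required: 67%
Meets specification: Yes


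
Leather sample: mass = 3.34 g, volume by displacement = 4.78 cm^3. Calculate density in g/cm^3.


0.699 g/cm^3

Density = mass / volume
Density = 3.34 / 4.78 = 0.699 g/cm^3


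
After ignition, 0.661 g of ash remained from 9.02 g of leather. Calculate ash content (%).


Ash% = 0.661 / 9.02 x 100
Ash% = 7.33%


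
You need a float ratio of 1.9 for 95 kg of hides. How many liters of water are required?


Water = hide weight x target ratio
Water = 95 x 1.9 = 180.5 L


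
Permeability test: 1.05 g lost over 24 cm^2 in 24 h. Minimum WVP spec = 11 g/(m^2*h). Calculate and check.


WVP = 1.05 / (24 x 24) x 10000 = 18.23 g/(m^2*h)
Minimum: 11 g/(m^2*h)
Meets spec: Yes


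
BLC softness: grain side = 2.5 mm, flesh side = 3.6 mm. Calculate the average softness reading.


3.05 mm


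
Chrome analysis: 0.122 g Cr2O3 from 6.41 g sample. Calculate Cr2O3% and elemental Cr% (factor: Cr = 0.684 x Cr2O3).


Cr2O3% = 0.122 / 6.41 x 100 = 1.90%
Cr% = 1.90 x 0.684 = 1.30%


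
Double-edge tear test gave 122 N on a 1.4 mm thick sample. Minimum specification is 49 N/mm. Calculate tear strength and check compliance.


Tear strength = 122 / 1.4 = 87.1 N/mm
Required minimum = 49 N/mm
Compliant: Yes


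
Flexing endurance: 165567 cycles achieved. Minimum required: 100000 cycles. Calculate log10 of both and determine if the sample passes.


Achieved: log10 = 5.22
Required: log10 = 5.00
Passes: Yes


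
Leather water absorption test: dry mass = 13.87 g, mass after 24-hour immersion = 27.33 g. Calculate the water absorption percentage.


97.0%


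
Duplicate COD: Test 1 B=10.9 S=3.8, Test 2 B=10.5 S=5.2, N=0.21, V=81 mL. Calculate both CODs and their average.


COD1 = (10.9 - 3.8) x 0.21 x 8000 / 81 = 147.3 mg/L
COD2 = (10.5 - 5.2) x 0.21 x 8000 / 81 = 109.9 mg/L
Average = (147.3 + 109.9) / 2 = 128.6 mg/L


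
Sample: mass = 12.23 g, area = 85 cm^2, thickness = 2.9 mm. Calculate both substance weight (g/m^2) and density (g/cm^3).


Substance weight = 1438.8 g/m^2
Density = 0.496 g/cm^3

SW = 12.23 / 85 x 10000 = 1438.8 g/m^2
Volume = 85 x 2.9 / 10 = 24.65 cm^3
Density = 12.23 / 24.65 = 0.496 g/cm^3


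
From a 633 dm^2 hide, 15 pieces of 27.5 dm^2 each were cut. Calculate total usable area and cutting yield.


Total usable = 15 x 27.5 = 412.5 dm^2
Yield = 412.5 / 633 x 100 = 65.2%


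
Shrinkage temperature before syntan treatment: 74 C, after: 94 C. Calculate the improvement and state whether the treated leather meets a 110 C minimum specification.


Improvement = 94 - 74 = 20 C
Spec check: 94 C >= 110 C? No


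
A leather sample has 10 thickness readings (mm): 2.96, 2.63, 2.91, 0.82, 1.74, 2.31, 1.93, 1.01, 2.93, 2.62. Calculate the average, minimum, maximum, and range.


Sum = 21.86
Average = 21.86 / 10 = 2.19 mm
Minimum = 0.82 mm
Maximum = 2.96 mm
Range = 2.96 - 0.82 = 2.14 mm


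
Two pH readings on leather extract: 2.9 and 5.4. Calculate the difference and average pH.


Difference = |2.9 - 5.4| = 2.5
Average = (2.9 + 5.4) / 2 = 4.15


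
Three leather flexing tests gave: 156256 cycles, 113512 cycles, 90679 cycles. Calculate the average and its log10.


Average = (156256 + 113512 + 90679) / 3 = 120149 cycles
log10(120149) = 5.08


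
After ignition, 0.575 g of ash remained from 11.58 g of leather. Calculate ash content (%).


Ash% = 0.575 / 11.58 x 100
Ash% = 4.97%


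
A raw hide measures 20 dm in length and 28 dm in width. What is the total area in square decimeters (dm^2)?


560 dm^2

Area = length x width
Area = 20 x 28 = 560 dm^2


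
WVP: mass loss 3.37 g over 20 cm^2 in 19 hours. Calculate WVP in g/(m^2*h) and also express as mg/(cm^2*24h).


WVP = 3.37 / (20 x 19) x 10000 = 88.68 g/(m^2*h)
Mass loss in mg = 3.37 x 1000 = 3370 mg
Per cm^2 per 24h in mg: 3370 x 24 / (20 x 19) = 80880 / 380 = 212.84 mg/(cm^2*24h)


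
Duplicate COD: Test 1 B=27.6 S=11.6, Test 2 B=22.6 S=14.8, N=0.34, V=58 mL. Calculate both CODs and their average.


COD1 = 750.3 mg/L
COD2 = 365.8 mg/L
Average = 558.1 mg/L

COD1 = (27.6 - 11.6) x 0.34 x 8000 / 58 = 750.3 mg/L
COD2 = (22.6 - 14.8) x 0.34 x 8000 / 58 = 365.8 mg/L
Average = (750.3 + 365.8) / 2 = 558.1 mg/L


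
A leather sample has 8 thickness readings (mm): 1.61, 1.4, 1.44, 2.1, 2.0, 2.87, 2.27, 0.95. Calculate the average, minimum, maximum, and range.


Sum = 14.64
Average = 14.64 / 8 = 1.83 mm
Minimum = 0.95 mm
Maximum = 2.87 mm
Range = 2.87 - 0.95 = 1.92 mm


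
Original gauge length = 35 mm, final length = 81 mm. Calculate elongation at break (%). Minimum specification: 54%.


Elongation = 131.4%
Meets spec: Yes

Extension = 81 - 35 = 46 mm
Elongation = 46 / 35 x 100 = 131.4%
Minimum required: 54%
Meets specification: Yes


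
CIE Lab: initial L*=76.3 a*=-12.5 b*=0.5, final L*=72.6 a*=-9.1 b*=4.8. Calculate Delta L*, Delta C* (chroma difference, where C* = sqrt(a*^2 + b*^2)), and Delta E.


Delta L* = -3.7
Delta C* = -2.22
Delta E = 6.61


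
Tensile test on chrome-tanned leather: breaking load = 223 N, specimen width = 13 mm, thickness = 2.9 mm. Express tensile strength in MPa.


Cross-section = 13 x 2.9 = 37.7 mm^2
TS = 223 / 37.7 = 5.92 MPa
(1 N/mm^2 = 1 MPa)


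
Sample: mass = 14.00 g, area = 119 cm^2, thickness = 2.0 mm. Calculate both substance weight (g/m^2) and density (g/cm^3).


SW = 14.00 / 119 x 10000 = 1176.5 g/m^2
Volume = 119 x 2.0 / 10 = 23.80 cm^3
Density = 14.00 / 23.80 = 0.588 g/cm^3


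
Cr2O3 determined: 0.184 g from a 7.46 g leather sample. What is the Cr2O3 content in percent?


Cr2O3% = 0.184 / 7.46 x 100
Cr2O3% = 2.47%


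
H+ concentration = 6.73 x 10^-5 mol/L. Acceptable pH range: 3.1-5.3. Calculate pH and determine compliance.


pH = 4.17
Compliant: Yes

pH = -log10(6.73 x 10^-5) = 4.17
Range: 3.1 to 5.3
Compliant: Yes


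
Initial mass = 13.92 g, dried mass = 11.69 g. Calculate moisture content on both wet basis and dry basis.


Wet basis = 16.0%
Dry basis = 19.1%

Moisture lost = 13.92 - 11.69 = 2.23 g
Wet basis MC = 2.23 / 13.92 x 100 = 16.0%
Dry basis MC = 2.23 / 11.69 x 100 = 19.1%


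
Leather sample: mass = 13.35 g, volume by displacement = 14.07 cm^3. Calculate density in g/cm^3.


Density = mass / volume
Density = 13.35 / 14.07 = 0.949 g/cm^3


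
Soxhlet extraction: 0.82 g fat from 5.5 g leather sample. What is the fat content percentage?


Fat content = 0.82 / 5.5 x 100
Fat = 14.9%


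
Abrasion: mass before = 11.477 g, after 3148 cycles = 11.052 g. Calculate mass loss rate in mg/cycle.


0.135 mg/cycle

Mass loss = 11.477 - 11.052 = 0.425 g
Rate = 0.425 / 3148 x 1000 = 0.135 mg/cycle


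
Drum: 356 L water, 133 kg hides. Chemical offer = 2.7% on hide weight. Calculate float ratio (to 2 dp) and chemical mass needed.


Float ratio = 356 / 133 = 2.68
Chemical = 133 x 2.7 / 100 = 3.591 kg


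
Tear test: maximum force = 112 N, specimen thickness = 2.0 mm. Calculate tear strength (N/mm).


Tear strength = force / thickness
Tear = 112 / 2.0 = 56.0 N/mm


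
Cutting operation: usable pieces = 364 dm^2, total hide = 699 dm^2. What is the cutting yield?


Yield = usable / total x 100
Yield = 364 / 699 x 100 = 52.1%


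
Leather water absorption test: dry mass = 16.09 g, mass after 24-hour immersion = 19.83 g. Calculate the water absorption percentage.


23.2%

Water absorbed = 19.83 - 16.09 = 3.74 g
WA% = 3.74 / 16.09 x 100 = 23.2%


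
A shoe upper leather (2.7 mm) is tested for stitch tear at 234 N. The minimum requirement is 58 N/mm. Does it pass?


STS = 86.7 N/mm
Passes: Yes

STS = 234 / 2.7 = 86.7 N/mm
Minimum required: 58 N/mm
Passes: Yes


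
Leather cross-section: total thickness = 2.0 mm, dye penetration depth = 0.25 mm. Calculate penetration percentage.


Penetration% = 0.25 / 2.0 x 100
Penetration = 12.5%


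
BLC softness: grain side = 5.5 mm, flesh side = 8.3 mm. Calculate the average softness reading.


Average = (5.5 + 8.3) / 2
Average = 6.90 mm


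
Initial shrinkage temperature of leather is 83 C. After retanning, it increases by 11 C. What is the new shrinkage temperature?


94 C

New Ts = 83 + 11 = 94 C


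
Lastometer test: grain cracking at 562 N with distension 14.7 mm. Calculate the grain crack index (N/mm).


38.2 N/mm


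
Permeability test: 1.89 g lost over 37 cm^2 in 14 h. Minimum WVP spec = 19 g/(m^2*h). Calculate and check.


WVP = 36.49 g/(m^2*h)
Meets specification: Yes

WVP = 1.89 / (37 x 14) x 10000 = 36.49 g/(m^2*h)
Minimum: 19 g/(m^2*h)
Meets spec: Yes


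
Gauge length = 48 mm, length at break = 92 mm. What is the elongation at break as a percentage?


91.7%


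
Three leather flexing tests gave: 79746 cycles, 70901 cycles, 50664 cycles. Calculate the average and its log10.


Average = 67104 cycles
log10 = 4.83

Average = (79746 + 70901 + 50664) / 3 = 67104 cycles
log10(67104) = 4.83


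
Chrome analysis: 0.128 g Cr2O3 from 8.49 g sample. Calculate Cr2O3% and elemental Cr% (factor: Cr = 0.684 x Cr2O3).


Cr2O3% = 0.128 / 8.49 x 100 = 1.51%
Cr% = 1.51 x 0.684 = 1.03%


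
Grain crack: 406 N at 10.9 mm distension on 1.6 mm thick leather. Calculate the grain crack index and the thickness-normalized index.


Crack index = 37.2 N/mm
Normalized index = 23.3 N/mm per mm

Crack index = 406 / 10.9 = 37.2 N/mm
Normalized = 37.2 / 1.6 = 23.3 N/mm per mm


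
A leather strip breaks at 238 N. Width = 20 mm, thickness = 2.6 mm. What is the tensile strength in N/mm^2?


Cross-sectional area = 20 x 2.6 = 52.0 mm^2
Tensile strength = 238 / 52.0 = 4.58 N/mm^2


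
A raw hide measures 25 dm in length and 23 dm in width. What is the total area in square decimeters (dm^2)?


Area = length x width
Area = 25 x 23 = 575 dm^2


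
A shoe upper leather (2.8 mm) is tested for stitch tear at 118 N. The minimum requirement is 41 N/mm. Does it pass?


STS = 118 / 2.8 = 42.1 N/mm
Minimum required: 41 N/mm
Passes: Yes


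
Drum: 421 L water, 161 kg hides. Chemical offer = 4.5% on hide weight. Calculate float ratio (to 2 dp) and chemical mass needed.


Float ratio = 421 / 161 = 2.61
Chemical = 161 x 4.5 / 100 = 7.245 kg


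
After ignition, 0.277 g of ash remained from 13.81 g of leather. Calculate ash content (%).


Ash% = 0.277 / 13.81 x 100
Ash% = 2.01%


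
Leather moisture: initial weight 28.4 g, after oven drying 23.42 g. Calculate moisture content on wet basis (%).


17.5%

Moisture = 28.4 - 23.42 = 4.98 g
MC = 4.98 / 28.4 x 100 = 17.5%


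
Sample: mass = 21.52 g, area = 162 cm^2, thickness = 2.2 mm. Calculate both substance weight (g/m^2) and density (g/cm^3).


SW = 21.52 / 162 x 10000 = 1328.4 g/m^2
Volume = 162 x 2.2 / 10 = 35.64 cm^3
Density = 21.52 / 35.64 = 0.604 g/cm^3


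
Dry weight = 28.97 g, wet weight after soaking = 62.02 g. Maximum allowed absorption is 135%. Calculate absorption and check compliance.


Absorption = 114.1%
Compliant: Yes

WA = (62.02 - 28.97) / 28.97 x 100 = 114.1%
Maximum allowed: 135%
Compliant: Yes


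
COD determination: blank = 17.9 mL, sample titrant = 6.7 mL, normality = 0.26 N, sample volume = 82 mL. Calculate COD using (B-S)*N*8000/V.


COD = (17.9 - 6.7) x 0.26 x 8000 / 82
COD = 11.2 x 0.26 x 8000 / 82
COD = 284.1 mg/L


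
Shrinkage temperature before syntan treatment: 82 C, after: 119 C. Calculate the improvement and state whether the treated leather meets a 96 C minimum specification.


Improvement = 119 - 82 = 37 C
Spec check: 119 C >= 96 C? Yes


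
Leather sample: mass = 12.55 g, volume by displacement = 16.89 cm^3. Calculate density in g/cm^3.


Density = mass / volume
Density = 12.55 / 16.89 = 0.743 g/cm^3


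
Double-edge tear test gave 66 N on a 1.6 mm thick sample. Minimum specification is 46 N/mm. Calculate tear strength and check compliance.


Tear strength = 41.3 N/mm
Compliant: No

Tear strength = 66 / 1.6 = 41.3 N/mm
Required minimum = 46 N/mm
Compliant: No


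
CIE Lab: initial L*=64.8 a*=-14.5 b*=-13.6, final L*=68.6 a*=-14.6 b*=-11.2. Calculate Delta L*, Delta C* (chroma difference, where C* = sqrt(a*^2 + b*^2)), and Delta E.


Delta L* = 3.8
Delta C* = -1.48
Delta E = 4.50

Delta L* = 68.6 - 64.8 = 3.8
C1* = sqrt((-14.5)^2 + (-13.6)^2) = 19.880
C2* = sqrt((-14.6)^2 + (-11.2)^2) = 18.401
Delta C* = 18.401 - 19.880 = -1.48
Delta E = sqrt((3.8)^2 + (-0.1)^2 + (2.4)^2) = 4.50


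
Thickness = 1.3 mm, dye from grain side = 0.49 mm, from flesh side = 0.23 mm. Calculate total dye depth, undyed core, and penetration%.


Total dyed = 0.72 mm
Undyed core = 0.58 mm
Penetration = 55.4%

Total dyed = 0.49 + 0.23 = 0.72 mm
Undyed core = 1.3 - 0.72 = 0.58 mm
Penetration = 0.72 / 1.3 x 100 = 55.4%


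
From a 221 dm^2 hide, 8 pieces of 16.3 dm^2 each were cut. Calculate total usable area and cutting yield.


Total usable = 8 x 16.3 = 130.4 dm^2
Yield = 130.4 / 221 x 100 = 59.0%


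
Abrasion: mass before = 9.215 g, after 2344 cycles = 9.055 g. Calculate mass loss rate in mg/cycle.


Mass loss = 9.215 - 9.055 = 0.160 g
Rate = 0.160 / 2344 x 1000 = 0.068 mg/cycle


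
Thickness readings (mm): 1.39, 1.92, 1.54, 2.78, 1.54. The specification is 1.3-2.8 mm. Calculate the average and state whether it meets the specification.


Sum = 9.17
Average = 9.17 / 5 = 1.83 mm
Specification range: 1.3 to 2.8 mm
Within spec: Yes


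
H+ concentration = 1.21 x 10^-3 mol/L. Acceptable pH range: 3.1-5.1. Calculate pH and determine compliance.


pH = 2.92
Compliant: No

pH = -log10(1.21 x 10^-3) = 2.92
Range: 3.1 to 5.1
Compliant: No


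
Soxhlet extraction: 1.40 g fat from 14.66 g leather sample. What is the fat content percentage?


9.5%


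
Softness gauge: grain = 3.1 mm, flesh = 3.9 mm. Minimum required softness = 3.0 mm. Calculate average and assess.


Average softness = 3.50 mm
Meets requirement: Yes


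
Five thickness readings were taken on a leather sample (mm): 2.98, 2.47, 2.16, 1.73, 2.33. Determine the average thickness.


2.33 mm

Sum = 2.98 + 2.47 + 2.16 + 1.73 + 2.33 = 11.67
Average = 11.67 / 5 = 2.33 mm


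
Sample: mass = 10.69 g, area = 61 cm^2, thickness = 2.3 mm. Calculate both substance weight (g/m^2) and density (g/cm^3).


Substance weight = 1752.5 g/m^2
Density = 0.762 g/cm^3

SW = 10.69 / 61 x 10000 = 1752.5 g/m^2
Volume = 61 x 2.3 / 10 = 14.03 cm^3
Density = 10.69 / 14.03 = 0.762 g/cm^3


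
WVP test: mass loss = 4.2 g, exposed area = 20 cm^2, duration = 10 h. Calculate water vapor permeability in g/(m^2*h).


210.00 g/(m^2*h)


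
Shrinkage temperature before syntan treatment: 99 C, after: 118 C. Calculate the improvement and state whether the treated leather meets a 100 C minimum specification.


Improvement = 19 C
Meets 100 C spec: Yes


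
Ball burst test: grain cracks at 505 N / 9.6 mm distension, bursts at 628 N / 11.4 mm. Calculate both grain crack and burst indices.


Crack index = 52.6 N/mm
Burst index = 55.1 N/mm

Crack index = 505 / 9.6 = 52.6 N/mm
Burst index = 628 / 11.4 = 55.1 N/mm


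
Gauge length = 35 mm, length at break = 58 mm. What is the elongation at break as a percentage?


65.7%


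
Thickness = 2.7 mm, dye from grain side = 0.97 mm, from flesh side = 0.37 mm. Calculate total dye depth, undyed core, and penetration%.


Total dyed = 0.97 + 0.37 = 1.34 mm
Undyed core = 2.7 - 1.34 = 1.36 mm
Penetration = 1.34 / 2.7 x 100 = 49.6%


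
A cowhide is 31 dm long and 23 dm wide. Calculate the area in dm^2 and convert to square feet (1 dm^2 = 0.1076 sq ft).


Area = 31 x 23 = 713 dm^2
Conversion: 713 x 0.1076 = 76.72 sq ft


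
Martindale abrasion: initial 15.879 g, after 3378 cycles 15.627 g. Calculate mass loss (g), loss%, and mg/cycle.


Loss = 15.879 - 15.627 = 0.252 g
Loss% = 0.252 / 15.879 x 100 = 1.59%
Rate = 0.252 / 3378 x 1000 = 0.075 mg/cycle


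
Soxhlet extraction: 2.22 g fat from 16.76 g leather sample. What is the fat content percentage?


Fat content = 2.22 / 16.76 x 100
Fat = 13.2%


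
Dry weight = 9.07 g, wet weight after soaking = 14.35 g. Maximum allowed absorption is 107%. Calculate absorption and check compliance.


WA = (14.35 - 9.07) / 9.07 x 100 = 58.2%
Maximum allowed: 107%
Compliant: Yes


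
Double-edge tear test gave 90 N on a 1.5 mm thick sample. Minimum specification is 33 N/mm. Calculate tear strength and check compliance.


Tear strength = 90 / 1.5 = 60.0 N/mm
Required minimum = 33 N/mm
Compliant: Yes


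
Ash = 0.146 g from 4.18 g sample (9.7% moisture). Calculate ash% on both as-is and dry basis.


As-is ash = 3.49%
Dry-basis ash = 3.87%

As-is ash% = 0.146 / 4.18 x 100 = 3.49%
Dry mass = 4.18 x (100 - 9.7) / 100 = 3.77454 g
Dry-basis ash% = 0.146 / 3.77454 x 100 = 3.87%


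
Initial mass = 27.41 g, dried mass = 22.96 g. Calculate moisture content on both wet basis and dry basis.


Moisture lost = 27.41 - 22.96 = 4.45 g
Wet basis MC = 4.45 / 27.41 x 100 = 16.2%
Dry basis MC = 4.45 / 22.96 x 100 = 19.4%


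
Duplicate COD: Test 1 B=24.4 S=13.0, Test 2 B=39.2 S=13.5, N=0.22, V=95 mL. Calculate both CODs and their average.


COD1 = (24.4 - 13.0) x 0.22 x 8000 / 95 = 211.2 mg/L
COD2 = (39.2 - 13.5) x 0.22 x 8000 / 95 = 476.1 mg/L
Average = (211.2 + 476.1) / 2 = 343.7 mg/L


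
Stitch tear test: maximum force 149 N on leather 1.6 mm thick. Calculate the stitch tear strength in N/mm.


Stitch tear strength = force / thickness
STS = 149 / 1.6 = 93.1 N/mm


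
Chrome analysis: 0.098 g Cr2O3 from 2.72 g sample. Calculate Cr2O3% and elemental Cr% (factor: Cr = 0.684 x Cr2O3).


Cr2O3 = 3.60%
Cr = 2.46%

Cr2O3% = 0.098 / 2.72 x 100 = 3.60%
Cr% = 3.60 x 0.684 = 2.46%


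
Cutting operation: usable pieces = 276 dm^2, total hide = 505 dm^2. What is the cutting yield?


54.7%

Yield = usable / total x 100
Yield = 276 / 505 x 100 = 54.7%


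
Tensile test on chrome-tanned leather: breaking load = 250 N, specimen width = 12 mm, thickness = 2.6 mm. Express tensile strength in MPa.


8.01 MPa


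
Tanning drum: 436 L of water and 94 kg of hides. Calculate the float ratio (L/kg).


Float ratio = water / hide weight
Ratio = 436 / 94 = 4.6


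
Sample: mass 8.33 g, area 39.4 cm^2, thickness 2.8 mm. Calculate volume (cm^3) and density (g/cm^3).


Volume = 11.032 cm^3
Density = 0.755 g/cm^3

Thickness in cm = 2.8 / 10 = 0.28 cm
Volume = 39.4 x 0.28 = 11.032 cm^3
Density = 8.33 / 11.032 = 0.755 g/cm^3


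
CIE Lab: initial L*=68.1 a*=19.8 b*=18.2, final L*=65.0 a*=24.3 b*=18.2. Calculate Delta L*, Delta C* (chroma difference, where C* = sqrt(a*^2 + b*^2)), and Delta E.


Delta L* = -3.1
Delta C* = 3.47
Delta E = 5.46

Delta L* = 65.0 - 68.1 = -3.1
C1* = sqrt((19.8)^2 + (18.2)^2) = 26.894
C2* = sqrt((24.3)^2 + (18.2)^2) = 30.360
Delta C* = 30.360 - 26.894 = 3.47
Delta E = sqrt((-3.1)^2 + (4.5)^2 + (0.0)^2) = 5.46


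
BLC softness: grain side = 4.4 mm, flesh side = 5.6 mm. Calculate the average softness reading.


5.00 mm

Average = (4.4 + 5.6) / 2
Average = 5.00 mm


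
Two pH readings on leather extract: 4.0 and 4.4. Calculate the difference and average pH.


Difference = 0.4
Average pH = 4.20

Difference = |4.0 - 4.4| = 0.4
Average = (4.0 + 4.4) / 2 = 4.20


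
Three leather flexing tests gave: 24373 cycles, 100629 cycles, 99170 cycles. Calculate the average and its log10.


Average = (24373 + 100629 + 99170) / 3 = 74724 cycles
log10(74724) = 4.87


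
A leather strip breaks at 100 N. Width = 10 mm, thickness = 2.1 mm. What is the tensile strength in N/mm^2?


4.76 N/mm^2

Cross-sectional area = 10 x 2.1 = 21.0 mm^2
Tensile strength = 100 / 21.0 = 4.76 N/mm^2


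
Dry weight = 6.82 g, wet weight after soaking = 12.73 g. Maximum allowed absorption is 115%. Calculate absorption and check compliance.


Absorption = 86.7%
Compliant: Yes


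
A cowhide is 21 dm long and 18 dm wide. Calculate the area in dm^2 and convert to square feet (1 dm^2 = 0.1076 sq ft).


378 dm^2
40.67 sq ft


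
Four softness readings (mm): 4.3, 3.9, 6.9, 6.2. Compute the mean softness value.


5.33 mm

Sum = 4.3 + 3.9 + 6.9 + 6.2
Mean = 21.3 / 4 = 5.33 mm


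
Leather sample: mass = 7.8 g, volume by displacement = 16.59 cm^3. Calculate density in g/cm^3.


0.470 g/cm^3


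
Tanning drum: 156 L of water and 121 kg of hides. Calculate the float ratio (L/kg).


1.3

Float ratio = water / hide weight
Ratio = 156 / 121 = 1.3


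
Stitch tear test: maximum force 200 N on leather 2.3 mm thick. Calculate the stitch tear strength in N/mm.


87.0 N/mm

Stitch tear strength = force / thickness
STS = 200 / 2.3 = 87.0 N/mm


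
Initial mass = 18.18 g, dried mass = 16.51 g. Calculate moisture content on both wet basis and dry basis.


Moisture lost = 18.18 - 16.51 = 1.67 g
Wet basis MC = 1.67 / 18.18 x 100 = 9.2%
Dry basis MC = 1.67 / 16.51 x 100 = 10.1%


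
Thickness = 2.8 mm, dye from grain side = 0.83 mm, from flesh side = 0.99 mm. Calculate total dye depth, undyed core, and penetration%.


Total dyed = 1.82 mm
Undyed core = 0.98 mm
Penetration = 65.0%


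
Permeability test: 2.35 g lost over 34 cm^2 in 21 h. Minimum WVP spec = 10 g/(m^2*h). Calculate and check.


WVP = 32.91 g/(m^2*h)
Meets specification: Yes

WVP = 2.35 / (34 x 21) x 10000 = 32.91 g/(m^2*h)
Minimum: 10 g/(m^2*h)
Meets spec: Yes


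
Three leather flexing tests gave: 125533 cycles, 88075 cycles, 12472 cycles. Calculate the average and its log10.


Average = 75360 cycles
log10 = 4.88


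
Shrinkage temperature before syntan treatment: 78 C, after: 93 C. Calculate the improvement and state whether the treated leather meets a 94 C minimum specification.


Improvement = 15 C
Meets 94 C spec: No


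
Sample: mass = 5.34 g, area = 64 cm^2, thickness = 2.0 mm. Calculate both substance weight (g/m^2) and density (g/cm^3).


Substance weight = 834.4 g/m^2
Density = 0.417 g/cm^3

SW = 5.34 / 64 x 10000 = 834.4 g/m^2
Volume = 64 x 2.0 / 10 = 12.80 cm^3
Density = 5.34 / 12.80 = 0.417 g/cm^3


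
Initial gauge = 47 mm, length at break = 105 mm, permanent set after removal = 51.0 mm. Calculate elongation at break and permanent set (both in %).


Elongation at break = (105 - 47) / 47 x 100 = 123.4%
Permanent set = (51.0 - 47) / 47 x 100 = 8.5%


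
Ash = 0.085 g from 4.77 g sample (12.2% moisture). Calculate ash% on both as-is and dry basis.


As-is ash = 1.78%
Dry-basis ash = 2.03%


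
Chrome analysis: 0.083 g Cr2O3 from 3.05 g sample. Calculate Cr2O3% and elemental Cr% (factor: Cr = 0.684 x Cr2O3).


Cr2O3% = 0.083 / 3.05 x 100 = 2.72%
Cr% = 2.72 x 0.684 = 1.86%


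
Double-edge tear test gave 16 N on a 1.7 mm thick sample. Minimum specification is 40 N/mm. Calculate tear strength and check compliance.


Tear strength = 16 / 1.7 = 9.4 N/mm
Required minimum = 40 N/mm
Compliant: No


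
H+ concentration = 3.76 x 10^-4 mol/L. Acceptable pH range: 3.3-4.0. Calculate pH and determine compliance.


pH = -log10(3.76 x 10^-4) = 3.42
Range: 3.3 to 4.0
Compliant: Yes


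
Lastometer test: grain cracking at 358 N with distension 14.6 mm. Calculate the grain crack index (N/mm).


24.5 N/mm

Grain crack index = force / distension
Index = 358 / 14.6 = 24.5 N/mm


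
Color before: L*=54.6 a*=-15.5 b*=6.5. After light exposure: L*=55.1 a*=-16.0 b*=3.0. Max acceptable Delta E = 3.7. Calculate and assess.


dL = 0.5, da = -0.5, db = -3.5
dE = sqrt((0.5)^2 + (-0.5)^2 + (-3.5)^2) = 3.57
Max = 3.7
Passes: Yes


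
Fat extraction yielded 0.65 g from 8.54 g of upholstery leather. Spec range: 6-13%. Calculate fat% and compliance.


Fat content = 7.6%
Compliant: Yes

Fat% = 0.65 / 8.54 x 100 = 7.6%
Spec range: 6-13%
Compliant: Yes


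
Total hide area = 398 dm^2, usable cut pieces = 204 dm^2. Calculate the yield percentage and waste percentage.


Yield = 51.3%
Waste = 48.7%


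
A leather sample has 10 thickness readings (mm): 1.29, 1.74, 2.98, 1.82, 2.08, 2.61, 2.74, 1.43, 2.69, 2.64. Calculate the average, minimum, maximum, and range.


Sum = 22.02
Average = 22.02 / 10 = 2.20 mm
Minimum = 1.29 mm
Maximum = 2.98 mm
Range = 2.98 - 1.29 = 1.69 mm


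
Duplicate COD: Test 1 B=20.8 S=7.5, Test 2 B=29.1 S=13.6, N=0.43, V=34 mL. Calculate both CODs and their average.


COD1 = (20.8 - 7.5) x 0.43 x 8000 / 34 = 1345.6 mg/L
COD2 = (29.1 - 13.6) x 0.43 x 8000 / 34 = 1568.2 mg/L
Average = (1345.6 + 1568.2) / 2 = 1456.9 mg/L


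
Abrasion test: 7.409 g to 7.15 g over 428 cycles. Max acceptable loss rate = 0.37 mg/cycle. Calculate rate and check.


Loss = 7.409 - 7.15 = 0.259 g
Rate = 0.259 g / 428 cycles x 1000 = 0.605 mg/cycle
Max = 0.37 mg/cycle
Passes: No


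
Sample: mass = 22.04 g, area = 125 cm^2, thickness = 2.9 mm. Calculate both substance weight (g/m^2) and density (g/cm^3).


SW = 22.04 / 125 x 10000 = 1763.2 g/m^2
Volume = 125 x 2.9 / 10 = 36.25 cm^3
Density = 22.04 / 36.25 = 0.608 g/cm^3


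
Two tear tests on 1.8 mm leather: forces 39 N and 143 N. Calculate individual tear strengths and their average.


Tear 1 = 39 / 1.8 = 21.7 N/mm
Tear 2 = 143 / 1.8 = 79.4 N/mm
Average = (21.7 + 79.4) / 2 = 50.6 N/mm


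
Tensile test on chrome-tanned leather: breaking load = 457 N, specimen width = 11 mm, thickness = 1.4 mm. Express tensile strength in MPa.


29.68 MPa


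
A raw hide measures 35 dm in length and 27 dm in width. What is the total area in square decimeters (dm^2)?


945 dm^2


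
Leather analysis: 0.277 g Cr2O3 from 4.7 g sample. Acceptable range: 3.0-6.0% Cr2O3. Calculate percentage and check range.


Cr2O3% = 0.277 / 4.7 x 100 = 5.89%
Acceptable range: 3.0 to 6.0%
Within range: Yes


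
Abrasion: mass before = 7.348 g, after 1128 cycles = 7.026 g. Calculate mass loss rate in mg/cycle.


0.285 mg/cycle

Mass loss = 7.348 - 7.026 = 0.322 g
Rate = 0.322 / 1128 x 1000 = 0.285 mg/cycle


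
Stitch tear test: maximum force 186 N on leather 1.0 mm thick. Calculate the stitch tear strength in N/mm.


Stitch tear strength = force / thickness
STS = 186 / 1.0 = 186.0 N/mm


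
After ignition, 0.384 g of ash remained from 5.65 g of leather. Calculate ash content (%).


6.80%

Ash% = 0.384 / 5.65 x 100
Ash% = 6.80%


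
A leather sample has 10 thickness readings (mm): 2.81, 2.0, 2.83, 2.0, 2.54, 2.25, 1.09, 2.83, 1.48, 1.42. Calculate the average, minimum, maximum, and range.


Sum = 21.25
Average = 21.25 / 10 = 2.13 mm
Minimum = 1.09 mm
Maximum = 2.83 mm
Range = 2.83 - 1.09 = 1.74 mm


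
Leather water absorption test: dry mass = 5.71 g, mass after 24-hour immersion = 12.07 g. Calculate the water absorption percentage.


Water absorbed = 12.07 - 5.71 = 6.36 g
WA% = 6.36 / 5.71 x 100 = 111.4%


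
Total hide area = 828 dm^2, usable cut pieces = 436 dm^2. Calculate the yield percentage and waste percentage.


Yield = 436 / 828 x 100 = 52.7%
Waste = 828 - 436 = 392 dm^2
Waste% = 100 - 52.7 = 47.3%


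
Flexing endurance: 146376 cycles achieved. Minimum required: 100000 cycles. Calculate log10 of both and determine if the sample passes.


Achieved: log10 = 5.17
Required: log10 = 5.00
Passes: Yes

log10(146376) = 5.17
log10(100000) = 5.00
Passes: Yes


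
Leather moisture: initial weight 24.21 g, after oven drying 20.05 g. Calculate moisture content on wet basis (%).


17.2%


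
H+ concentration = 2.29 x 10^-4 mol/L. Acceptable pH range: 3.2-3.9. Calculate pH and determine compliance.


pH = -log10(2.29 x 10^-4) = 3.64
Range: 3.2 to 3.9
Compliant: Yes
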